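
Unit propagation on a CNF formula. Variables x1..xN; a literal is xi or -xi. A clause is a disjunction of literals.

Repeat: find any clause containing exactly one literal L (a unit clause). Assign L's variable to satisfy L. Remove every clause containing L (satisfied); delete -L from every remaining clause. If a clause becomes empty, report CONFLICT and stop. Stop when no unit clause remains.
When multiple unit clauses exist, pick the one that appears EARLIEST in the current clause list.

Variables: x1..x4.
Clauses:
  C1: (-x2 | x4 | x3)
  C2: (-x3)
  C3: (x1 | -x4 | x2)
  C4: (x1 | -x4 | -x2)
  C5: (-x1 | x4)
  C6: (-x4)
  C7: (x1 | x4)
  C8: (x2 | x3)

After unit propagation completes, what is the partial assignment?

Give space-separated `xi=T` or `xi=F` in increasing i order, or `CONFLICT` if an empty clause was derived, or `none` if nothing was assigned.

Answer: CONFLICT

Derivation:
unit clause [-3] forces x3=F; simplify:
  drop 3 from [-2, 4, 3] -> [-2, 4]
  drop 3 from [2, 3] -> [2]
  satisfied 1 clause(s); 7 remain; assigned so far: [3]
unit clause [-4] forces x4=F; simplify:
  drop 4 from [-2, 4] -> [-2]
  drop 4 from [-1, 4] -> [-1]
  drop 4 from [1, 4] -> [1]
  satisfied 3 clause(s); 4 remain; assigned so far: [3, 4]
unit clause [-2] forces x2=F; simplify:
  drop 2 from [2] -> [] (empty!)
  satisfied 1 clause(s); 3 remain; assigned so far: [2, 3, 4]
CONFLICT (empty clause)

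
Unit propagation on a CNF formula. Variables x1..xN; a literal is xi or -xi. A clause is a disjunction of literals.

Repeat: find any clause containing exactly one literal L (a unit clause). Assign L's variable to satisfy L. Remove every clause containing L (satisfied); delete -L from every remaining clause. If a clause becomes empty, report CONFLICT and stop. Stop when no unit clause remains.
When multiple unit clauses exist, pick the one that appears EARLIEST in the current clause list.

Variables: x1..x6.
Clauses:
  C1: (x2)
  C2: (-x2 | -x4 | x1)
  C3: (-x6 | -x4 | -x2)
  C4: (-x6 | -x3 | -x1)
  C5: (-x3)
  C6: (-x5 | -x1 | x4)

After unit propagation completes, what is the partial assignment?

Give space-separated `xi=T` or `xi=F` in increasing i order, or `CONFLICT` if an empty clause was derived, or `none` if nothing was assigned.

Answer: x2=T x3=F

Derivation:
unit clause [2] forces x2=T; simplify:
  drop -2 from [-2, -4, 1] -> [-4, 1]
  drop -2 from [-6, -4, -2] -> [-6, -4]
  satisfied 1 clause(s); 5 remain; assigned so far: [2]
unit clause [-3] forces x3=F; simplify:
  satisfied 2 clause(s); 3 remain; assigned so far: [2, 3]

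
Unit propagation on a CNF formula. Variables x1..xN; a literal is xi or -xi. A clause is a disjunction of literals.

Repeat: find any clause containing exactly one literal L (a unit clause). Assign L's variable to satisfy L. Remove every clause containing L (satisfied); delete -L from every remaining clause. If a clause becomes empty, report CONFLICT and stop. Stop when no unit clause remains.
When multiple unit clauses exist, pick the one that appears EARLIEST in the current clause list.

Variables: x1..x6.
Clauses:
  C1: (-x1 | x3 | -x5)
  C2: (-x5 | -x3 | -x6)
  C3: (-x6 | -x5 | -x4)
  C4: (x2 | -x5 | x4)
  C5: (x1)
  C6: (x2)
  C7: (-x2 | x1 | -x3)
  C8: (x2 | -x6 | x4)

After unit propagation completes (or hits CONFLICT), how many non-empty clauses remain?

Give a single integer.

unit clause [1] forces x1=T; simplify:
  drop -1 from [-1, 3, -5] -> [3, -5]
  satisfied 2 clause(s); 6 remain; assigned so far: [1]
unit clause [2] forces x2=T; simplify:
  satisfied 3 clause(s); 3 remain; assigned so far: [1, 2]

Answer: 3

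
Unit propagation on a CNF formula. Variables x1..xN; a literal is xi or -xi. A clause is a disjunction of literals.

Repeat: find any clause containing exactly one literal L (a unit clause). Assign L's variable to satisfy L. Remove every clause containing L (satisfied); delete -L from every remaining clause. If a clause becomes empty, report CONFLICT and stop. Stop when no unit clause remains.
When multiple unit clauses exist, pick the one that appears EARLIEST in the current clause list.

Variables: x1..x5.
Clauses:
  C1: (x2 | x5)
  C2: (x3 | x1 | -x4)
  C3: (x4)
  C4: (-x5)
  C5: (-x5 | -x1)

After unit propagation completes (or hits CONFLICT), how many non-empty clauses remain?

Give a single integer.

Answer: 1

Derivation:
unit clause [4] forces x4=T; simplify:
  drop -4 from [3, 1, -4] -> [3, 1]
  satisfied 1 clause(s); 4 remain; assigned so far: [4]
unit clause [-5] forces x5=F; simplify:
  drop 5 from [2, 5] -> [2]
  satisfied 2 clause(s); 2 remain; assigned so far: [4, 5]
unit clause [2] forces x2=T; simplify:
  satisfied 1 clause(s); 1 remain; assigned so far: [2, 4, 5]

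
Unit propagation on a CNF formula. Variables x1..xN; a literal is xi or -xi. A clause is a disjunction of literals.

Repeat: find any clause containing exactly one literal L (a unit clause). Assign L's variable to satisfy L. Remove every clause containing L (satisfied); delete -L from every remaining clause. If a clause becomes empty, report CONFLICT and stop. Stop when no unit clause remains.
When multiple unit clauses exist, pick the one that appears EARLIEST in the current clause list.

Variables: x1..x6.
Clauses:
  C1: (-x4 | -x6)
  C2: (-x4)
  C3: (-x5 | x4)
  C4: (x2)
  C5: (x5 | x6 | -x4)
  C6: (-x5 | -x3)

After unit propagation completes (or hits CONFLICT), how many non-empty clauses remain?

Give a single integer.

unit clause [-4] forces x4=F; simplify:
  drop 4 from [-5, 4] -> [-5]
  satisfied 3 clause(s); 3 remain; assigned so far: [4]
unit clause [-5] forces x5=F; simplify:
  satisfied 2 clause(s); 1 remain; assigned so far: [4, 5]
unit clause [2] forces x2=T; simplify:
  satisfied 1 clause(s); 0 remain; assigned so far: [2, 4, 5]

Answer: 0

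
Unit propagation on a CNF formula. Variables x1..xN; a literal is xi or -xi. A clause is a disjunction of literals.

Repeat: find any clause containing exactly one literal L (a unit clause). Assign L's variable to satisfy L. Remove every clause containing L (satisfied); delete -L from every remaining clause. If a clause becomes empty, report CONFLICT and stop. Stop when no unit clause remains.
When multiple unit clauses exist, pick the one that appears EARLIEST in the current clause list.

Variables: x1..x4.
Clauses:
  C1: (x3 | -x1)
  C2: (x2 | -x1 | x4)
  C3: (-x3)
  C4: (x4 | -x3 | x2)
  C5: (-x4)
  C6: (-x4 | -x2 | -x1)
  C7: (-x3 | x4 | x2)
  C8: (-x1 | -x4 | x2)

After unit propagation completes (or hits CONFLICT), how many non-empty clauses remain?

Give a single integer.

unit clause [-3] forces x3=F; simplify:
  drop 3 from [3, -1] -> [-1]
  satisfied 3 clause(s); 5 remain; assigned so far: [3]
unit clause [-1] forces x1=F; simplify:
  satisfied 4 clause(s); 1 remain; assigned so far: [1, 3]
unit clause [-4] forces x4=F; simplify:
  satisfied 1 clause(s); 0 remain; assigned so far: [1, 3, 4]

Answer: 0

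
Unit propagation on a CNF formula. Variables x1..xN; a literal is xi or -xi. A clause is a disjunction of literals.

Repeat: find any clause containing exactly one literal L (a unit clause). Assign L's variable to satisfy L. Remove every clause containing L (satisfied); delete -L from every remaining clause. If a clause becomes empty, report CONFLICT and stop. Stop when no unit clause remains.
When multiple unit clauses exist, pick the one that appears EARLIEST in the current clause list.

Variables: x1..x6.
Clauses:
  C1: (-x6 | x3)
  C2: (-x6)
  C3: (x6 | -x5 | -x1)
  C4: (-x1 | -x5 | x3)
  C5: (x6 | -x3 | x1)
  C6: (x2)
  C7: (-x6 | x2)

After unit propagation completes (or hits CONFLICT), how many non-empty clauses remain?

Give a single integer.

unit clause [-6] forces x6=F; simplify:
  drop 6 from [6, -5, -1] -> [-5, -1]
  drop 6 from [6, -3, 1] -> [-3, 1]
  satisfied 3 clause(s); 4 remain; assigned so far: [6]
unit clause [2] forces x2=T; simplify:
  satisfied 1 clause(s); 3 remain; assigned so far: [2, 6]

Answer: 3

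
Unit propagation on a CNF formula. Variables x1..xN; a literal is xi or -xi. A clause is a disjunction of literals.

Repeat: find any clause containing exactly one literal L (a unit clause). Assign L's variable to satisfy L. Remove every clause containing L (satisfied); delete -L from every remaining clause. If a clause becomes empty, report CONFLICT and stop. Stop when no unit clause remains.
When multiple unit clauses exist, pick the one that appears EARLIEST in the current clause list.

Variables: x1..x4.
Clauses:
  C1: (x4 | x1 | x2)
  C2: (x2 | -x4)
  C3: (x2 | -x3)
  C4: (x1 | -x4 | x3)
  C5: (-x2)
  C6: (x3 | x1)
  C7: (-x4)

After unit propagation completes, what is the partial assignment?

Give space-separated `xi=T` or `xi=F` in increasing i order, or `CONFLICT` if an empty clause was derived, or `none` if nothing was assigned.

Answer: x1=T x2=F x3=F x4=F

Derivation:
unit clause [-2] forces x2=F; simplify:
  drop 2 from [4, 1, 2] -> [4, 1]
  drop 2 from [2, -4] -> [-4]
  drop 2 from [2, -3] -> [-3]
  satisfied 1 clause(s); 6 remain; assigned so far: [2]
unit clause [-4] forces x4=F; simplify:
  drop 4 from [4, 1] -> [1]
  satisfied 3 clause(s); 3 remain; assigned so far: [2, 4]
unit clause [1] forces x1=T; simplify:
  satisfied 2 clause(s); 1 remain; assigned so far: [1, 2, 4]
unit clause [-3] forces x3=F; simplify:
  satisfied 1 clause(s); 0 remain; assigned so far: [1, 2, 3, 4]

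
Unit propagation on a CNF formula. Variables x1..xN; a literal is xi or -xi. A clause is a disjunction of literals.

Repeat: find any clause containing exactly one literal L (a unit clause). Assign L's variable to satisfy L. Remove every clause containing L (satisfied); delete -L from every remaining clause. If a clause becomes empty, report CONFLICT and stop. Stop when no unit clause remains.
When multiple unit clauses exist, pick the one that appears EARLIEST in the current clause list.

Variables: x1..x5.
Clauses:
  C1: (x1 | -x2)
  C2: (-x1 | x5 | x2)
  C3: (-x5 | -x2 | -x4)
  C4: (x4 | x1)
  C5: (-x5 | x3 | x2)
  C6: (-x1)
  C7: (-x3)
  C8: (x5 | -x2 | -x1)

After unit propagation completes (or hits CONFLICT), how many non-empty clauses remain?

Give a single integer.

unit clause [-1] forces x1=F; simplify:
  drop 1 from [1, -2] -> [-2]
  drop 1 from [4, 1] -> [4]
  satisfied 3 clause(s); 5 remain; assigned so far: [1]
unit clause [-2] forces x2=F; simplify:
  drop 2 from [-5, 3, 2] -> [-5, 3]
  satisfied 2 clause(s); 3 remain; assigned so far: [1, 2]
unit clause [4] forces x4=T; simplify:
  satisfied 1 clause(s); 2 remain; assigned so far: [1, 2, 4]
unit clause [-3] forces x3=F; simplify:
  drop 3 from [-5, 3] -> [-5]
  satisfied 1 clause(s); 1 remain; assigned so far: [1, 2, 3, 4]
unit clause [-5] forces x5=F; simplify:
  satisfied 1 clause(s); 0 remain; assigned so far: [1, 2, 3, 4, 5]

Answer: 0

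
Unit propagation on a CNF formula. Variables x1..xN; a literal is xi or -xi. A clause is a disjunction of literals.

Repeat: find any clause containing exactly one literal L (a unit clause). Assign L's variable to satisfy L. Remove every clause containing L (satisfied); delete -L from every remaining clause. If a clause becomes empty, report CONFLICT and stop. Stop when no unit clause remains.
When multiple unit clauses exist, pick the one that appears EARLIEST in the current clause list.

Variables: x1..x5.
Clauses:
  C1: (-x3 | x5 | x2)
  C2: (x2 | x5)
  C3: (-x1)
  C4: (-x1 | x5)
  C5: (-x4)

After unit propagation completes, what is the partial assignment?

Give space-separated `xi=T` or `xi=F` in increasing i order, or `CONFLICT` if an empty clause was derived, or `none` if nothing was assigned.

Answer: x1=F x4=F

Derivation:
unit clause [-1] forces x1=F; simplify:
  satisfied 2 clause(s); 3 remain; assigned so far: [1]
unit clause [-4] forces x4=F; simplify:
  satisfied 1 clause(s); 2 remain; assigned so far: [1, 4]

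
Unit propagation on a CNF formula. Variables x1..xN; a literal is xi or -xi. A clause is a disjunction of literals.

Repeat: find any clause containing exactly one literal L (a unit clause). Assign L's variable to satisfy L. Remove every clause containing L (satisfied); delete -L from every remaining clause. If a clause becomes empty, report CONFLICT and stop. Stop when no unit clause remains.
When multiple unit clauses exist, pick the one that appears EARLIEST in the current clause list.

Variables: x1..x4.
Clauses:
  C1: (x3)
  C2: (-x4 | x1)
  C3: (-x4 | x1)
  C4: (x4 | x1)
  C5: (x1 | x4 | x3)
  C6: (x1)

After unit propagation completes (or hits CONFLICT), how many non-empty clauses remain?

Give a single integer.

Answer: 0

Derivation:
unit clause [3] forces x3=T; simplify:
  satisfied 2 clause(s); 4 remain; assigned so far: [3]
unit clause [1] forces x1=T; simplify:
  satisfied 4 clause(s); 0 remain; assigned so far: [1, 3]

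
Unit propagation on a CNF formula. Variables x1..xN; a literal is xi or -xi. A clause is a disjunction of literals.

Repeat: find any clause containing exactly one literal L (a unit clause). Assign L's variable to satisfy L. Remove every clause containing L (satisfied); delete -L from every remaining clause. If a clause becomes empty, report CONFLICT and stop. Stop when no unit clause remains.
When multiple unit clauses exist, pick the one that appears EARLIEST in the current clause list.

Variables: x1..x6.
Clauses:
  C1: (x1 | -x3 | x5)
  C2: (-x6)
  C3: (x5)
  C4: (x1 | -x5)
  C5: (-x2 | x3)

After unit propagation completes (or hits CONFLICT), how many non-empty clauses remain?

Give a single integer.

unit clause [-6] forces x6=F; simplify:
  satisfied 1 clause(s); 4 remain; assigned so far: [6]
unit clause [5] forces x5=T; simplify:
  drop -5 from [1, -5] -> [1]
  satisfied 2 clause(s); 2 remain; assigned so far: [5, 6]
unit clause [1] forces x1=T; simplify:
  satisfied 1 clause(s); 1 remain; assigned so far: [1, 5, 6]

Answer: 1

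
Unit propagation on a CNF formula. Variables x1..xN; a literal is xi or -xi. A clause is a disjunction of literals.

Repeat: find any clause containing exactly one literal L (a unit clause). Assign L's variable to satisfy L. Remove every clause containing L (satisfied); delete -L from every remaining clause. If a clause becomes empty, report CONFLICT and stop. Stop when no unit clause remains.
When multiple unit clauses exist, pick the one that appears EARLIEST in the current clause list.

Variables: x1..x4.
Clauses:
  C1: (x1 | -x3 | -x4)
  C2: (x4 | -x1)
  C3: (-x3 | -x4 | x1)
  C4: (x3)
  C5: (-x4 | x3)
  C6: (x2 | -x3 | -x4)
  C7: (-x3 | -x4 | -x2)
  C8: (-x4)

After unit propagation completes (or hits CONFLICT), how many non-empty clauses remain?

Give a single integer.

Answer: 0

Derivation:
unit clause [3] forces x3=T; simplify:
  drop -3 from [1, -3, -4] -> [1, -4]
  drop -3 from [-3, -4, 1] -> [-4, 1]
  drop -3 from [2, -3, -4] -> [2, -4]
  drop -3 from [-3, -4, -2] -> [-4, -2]
  satisfied 2 clause(s); 6 remain; assigned so far: [3]
unit clause [-4] forces x4=F; simplify:
  drop 4 from [4, -1] -> [-1]
  satisfied 5 clause(s); 1 remain; assigned so far: [3, 4]
unit clause [-1] forces x1=F; simplify:
  satisfied 1 clause(s); 0 remain; assigned so far: [1, 3, 4]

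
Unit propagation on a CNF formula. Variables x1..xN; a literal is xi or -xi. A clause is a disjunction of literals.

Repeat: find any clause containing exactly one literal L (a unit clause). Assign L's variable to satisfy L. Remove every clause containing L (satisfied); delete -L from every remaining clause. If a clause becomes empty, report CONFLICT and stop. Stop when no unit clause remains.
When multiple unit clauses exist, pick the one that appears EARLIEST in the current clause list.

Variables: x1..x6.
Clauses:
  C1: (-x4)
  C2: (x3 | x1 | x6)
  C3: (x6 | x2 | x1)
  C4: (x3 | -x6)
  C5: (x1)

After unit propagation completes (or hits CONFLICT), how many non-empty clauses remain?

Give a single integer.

unit clause [-4] forces x4=F; simplify:
  satisfied 1 clause(s); 4 remain; assigned so far: [4]
unit clause [1] forces x1=T; simplify:
  satisfied 3 clause(s); 1 remain; assigned so far: [1, 4]

Answer: 1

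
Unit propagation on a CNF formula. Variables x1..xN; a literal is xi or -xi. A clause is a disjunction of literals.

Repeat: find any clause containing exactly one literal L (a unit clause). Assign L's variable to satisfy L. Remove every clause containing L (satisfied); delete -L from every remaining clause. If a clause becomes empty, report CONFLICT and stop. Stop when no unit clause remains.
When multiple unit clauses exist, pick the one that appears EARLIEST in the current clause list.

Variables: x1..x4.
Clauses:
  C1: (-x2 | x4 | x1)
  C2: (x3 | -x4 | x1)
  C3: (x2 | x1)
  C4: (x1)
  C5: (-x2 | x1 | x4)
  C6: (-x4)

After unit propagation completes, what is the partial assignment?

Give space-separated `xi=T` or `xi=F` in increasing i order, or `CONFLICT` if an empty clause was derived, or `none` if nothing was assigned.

Answer: x1=T x4=F

Derivation:
unit clause [1] forces x1=T; simplify:
  satisfied 5 clause(s); 1 remain; assigned so far: [1]
unit clause [-4] forces x4=F; simplify:
  satisfied 1 clause(s); 0 remain; assigned so far: [1, 4]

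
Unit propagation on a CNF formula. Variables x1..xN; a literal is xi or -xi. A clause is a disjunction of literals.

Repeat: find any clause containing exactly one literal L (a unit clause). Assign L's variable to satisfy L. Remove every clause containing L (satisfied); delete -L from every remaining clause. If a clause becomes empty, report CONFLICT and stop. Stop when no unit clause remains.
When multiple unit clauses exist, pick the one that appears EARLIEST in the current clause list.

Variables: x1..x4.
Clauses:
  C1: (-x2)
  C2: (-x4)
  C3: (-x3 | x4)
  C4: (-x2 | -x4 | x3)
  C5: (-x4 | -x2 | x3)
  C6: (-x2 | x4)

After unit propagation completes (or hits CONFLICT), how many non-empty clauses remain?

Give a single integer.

Answer: 0

Derivation:
unit clause [-2] forces x2=F; simplify:
  satisfied 4 clause(s); 2 remain; assigned so far: [2]
unit clause [-4] forces x4=F; simplify:
  drop 4 from [-3, 4] -> [-3]
  satisfied 1 clause(s); 1 remain; assigned so far: [2, 4]
unit clause [-3] forces x3=F; simplify:
  satisfied 1 clause(s); 0 remain; assigned so far: [2, 3, 4]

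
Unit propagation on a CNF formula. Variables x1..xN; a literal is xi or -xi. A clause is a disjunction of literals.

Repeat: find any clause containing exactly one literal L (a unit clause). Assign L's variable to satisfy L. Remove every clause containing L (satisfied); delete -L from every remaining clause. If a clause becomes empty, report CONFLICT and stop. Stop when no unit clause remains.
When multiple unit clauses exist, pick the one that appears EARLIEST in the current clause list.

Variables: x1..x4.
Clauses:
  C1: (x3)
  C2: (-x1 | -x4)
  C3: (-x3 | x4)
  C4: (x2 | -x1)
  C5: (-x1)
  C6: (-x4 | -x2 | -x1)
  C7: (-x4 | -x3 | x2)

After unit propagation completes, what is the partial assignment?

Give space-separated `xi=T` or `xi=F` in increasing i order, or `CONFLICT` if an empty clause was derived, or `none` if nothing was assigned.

unit clause [3] forces x3=T; simplify:
  drop -3 from [-3, 4] -> [4]
  drop -3 from [-4, -3, 2] -> [-4, 2]
  satisfied 1 clause(s); 6 remain; assigned so far: [3]
unit clause [4] forces x4=T; simplify:
  drop -4 from [-1, -4] -> [-1]
  drop -4 from [-4, -2, -1] -> [-2, -1]
  drop -4 from [-4, 2] -> [2]
  satisfied 1 clause(s); 5 remain; assigned so far: [3, 4]
unit clause [-1] forces x1=F; simplify:
  satisfied 4 clause(s); 1 remain; assigned so far: [1, 3, 4]
unit clause [2] forces x2=T; simplify:
  satisfied 1 clause(s); 0 remain; assigned so far: [1, 2, 3, 4]

Answer: x1=F x2=T x3=T x4=T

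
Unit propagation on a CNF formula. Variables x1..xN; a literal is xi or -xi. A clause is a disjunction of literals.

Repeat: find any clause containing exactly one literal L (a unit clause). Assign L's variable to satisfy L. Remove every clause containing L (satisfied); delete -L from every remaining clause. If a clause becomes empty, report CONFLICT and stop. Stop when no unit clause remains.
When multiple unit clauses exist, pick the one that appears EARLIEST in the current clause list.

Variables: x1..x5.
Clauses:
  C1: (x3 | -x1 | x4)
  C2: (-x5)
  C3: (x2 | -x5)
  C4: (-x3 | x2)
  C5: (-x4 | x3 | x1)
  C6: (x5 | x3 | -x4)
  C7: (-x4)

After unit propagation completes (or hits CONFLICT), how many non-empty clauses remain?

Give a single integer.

unit clause [-5] forces x5=F; simplify:
  drop 5 from [5, 3, -4] -> [3, -4]
  satisfied 2 clause(s); 5 remain; assigned so far: [5]
unit clause [-4] forces x4=F; simplify:
  drop 4 from [3, -1, 4] -> [3, -1]
  satisfied 3 clause(s); 2 remain; assigned so far: [4, 5]

Answer: 2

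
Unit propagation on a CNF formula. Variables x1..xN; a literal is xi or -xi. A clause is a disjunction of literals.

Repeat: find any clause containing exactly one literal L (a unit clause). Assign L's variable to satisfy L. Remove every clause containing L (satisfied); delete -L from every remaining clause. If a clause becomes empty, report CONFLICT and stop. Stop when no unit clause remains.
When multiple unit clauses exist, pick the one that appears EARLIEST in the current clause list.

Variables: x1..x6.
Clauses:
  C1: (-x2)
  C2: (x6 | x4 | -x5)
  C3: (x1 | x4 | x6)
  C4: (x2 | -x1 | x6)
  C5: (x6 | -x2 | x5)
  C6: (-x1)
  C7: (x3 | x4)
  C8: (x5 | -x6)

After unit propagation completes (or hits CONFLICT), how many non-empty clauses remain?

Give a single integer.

unit clause [-2] forces x2=F; simplify:
  drop 2 from [2, -1, 6] -> [-1, 6]
  satisfied 2 clause(s); 6 remain; assigned so far: [2]
unit clause [-1] forces x1=F; simplify:
  drop 1 from [1, 4, 6] -> [4, 6]
  satisfied 2 clause(s); 4 remain; assigned so far: [1, 2]

Answer: 4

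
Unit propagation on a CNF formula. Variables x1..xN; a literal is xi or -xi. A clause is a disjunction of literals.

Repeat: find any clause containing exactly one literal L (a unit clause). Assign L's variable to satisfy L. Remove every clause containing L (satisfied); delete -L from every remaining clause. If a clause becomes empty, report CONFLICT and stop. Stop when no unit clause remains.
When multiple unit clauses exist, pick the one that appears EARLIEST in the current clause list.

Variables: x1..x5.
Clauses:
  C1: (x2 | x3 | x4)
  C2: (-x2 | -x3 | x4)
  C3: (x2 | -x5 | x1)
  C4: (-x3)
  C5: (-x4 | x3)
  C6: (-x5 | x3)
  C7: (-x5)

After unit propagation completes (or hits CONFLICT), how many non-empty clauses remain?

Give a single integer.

unit clause [-3] forces x3=F; simplify:
  drop 3 from [2, 3, 4] -> [2, 4]
  drop 3 from [-4, 3] -> [-4]
  drop 3 from [-5, 3] -> [-5]
  satisfied 2 clause(s); 5 remain; assigned so far: [3]
unit clause [-4] forces x4=F; simplify:
  drop 4 from [2, 4] -> [2]
  satisfied 1 clause(s); 4 remain; assigned so far: [3, 4]
unit clause [2] forces x2=T; simplify:
  satisfied 2 clause(s); 2 remain; assigned so far: [2, 3, 4]
unit clause [-5] forces x5=F; simplify:
  satisfied 2 clause(s); 0 remain; assigned so far: [2, 3, 4, 5]

Answer: 0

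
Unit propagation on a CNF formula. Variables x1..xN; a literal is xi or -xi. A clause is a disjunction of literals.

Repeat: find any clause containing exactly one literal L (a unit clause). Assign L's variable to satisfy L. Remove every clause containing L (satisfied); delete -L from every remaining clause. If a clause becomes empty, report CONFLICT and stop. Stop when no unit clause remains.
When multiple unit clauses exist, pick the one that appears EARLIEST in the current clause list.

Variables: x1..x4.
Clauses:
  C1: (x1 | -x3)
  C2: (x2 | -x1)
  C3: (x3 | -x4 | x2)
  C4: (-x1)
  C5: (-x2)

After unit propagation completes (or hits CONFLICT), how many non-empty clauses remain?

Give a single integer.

Answer: 0

Derivation:
unit clause [-1] forces x1=F; simplify:
  drop 1 from [1, -3] -> [-3]
  satisfied 2 clause(s); 3 remain; assigned so far: [1]
unit clause [-3] forces x3=F; simplify:
  drop 3 from [3, -4, 2] -> [-4, 2]
  satisfied 1 clause(s); 2 remain; assigned so far: [1, 3]
unit clause [-2] forces x2=F; simplify:
  drop 2 from [-4, 2] -> [-4]
  satisfied 1 clause(s); 1 remain; assigned so far: [1, 2, 3]
unit clause [-4] forces x4=F; simplify:
  satisfied 1 clause(s); 0 remain; assigned so far: [1, 2, 3, 4]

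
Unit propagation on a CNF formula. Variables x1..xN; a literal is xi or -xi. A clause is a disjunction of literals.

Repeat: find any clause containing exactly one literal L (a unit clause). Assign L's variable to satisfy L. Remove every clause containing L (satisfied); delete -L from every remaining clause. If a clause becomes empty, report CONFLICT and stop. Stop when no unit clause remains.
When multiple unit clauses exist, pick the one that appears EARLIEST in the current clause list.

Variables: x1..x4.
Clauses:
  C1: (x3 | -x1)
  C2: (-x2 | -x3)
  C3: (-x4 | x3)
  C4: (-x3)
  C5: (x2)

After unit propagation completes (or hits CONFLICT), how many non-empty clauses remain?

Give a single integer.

unit clause [-3] forces x3=F; simplify:
  drop 3 from [3, -1] -> [-1]
  drop 3 from [-4, 3] -> [-4]
  satisfied 2 clause(s); 3 remain; assigned so far: [3]
unit clause [-1] forces x1=F; simplify:
  satisfied 1 clause(s); 2 remain; assigned so far: [1, 3]
unit clause [-4] forces x4=F; simplify:
  satisfied 1 clause(s); 1 remain; assigned so far: [1, 3, 4]
unit clause [2] forces x2=T; simplify:
  satisfied 1 clause(s); 0 remain; assigned so far: [1, 2, 3, 4]

Answer: 0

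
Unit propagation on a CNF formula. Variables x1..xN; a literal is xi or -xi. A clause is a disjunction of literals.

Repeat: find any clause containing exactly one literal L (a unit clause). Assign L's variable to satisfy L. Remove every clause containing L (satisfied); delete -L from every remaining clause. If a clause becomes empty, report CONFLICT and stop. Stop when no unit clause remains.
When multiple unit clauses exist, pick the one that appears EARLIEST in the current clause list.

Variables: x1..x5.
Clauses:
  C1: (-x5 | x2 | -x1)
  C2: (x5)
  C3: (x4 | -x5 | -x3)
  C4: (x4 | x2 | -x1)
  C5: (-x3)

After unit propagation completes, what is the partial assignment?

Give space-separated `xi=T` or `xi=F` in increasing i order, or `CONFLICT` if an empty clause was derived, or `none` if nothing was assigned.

unit clause [5] forces x5=T; simplify:
  drop -5 from [-5, 2, -1] -> [2, -1]
  drop -5 from [4, -5, -3] -> [4, -3]
  satisfied 1 clause(s); 4 remain; assigned so far: [5]
unit clause [-3] forces x3=F; simplify:
  satisfied 2 clause(s); 2 remain; assigned so far: [3, 5]

Answer: x3=F x5=T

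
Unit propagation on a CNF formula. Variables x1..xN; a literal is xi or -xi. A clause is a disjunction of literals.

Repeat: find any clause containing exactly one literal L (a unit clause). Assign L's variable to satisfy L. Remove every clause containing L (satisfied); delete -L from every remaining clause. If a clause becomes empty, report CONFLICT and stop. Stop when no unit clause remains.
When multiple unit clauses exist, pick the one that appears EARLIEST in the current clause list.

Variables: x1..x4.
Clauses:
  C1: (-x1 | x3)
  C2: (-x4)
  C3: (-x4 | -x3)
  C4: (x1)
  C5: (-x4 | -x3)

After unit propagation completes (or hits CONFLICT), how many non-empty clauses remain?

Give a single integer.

unit clause [-4] forces x4=F; simplify:
  satisfied 3 clause(s); 2 remain; assigned so far: [4]
unit clause [1] forces x1=T; simplify:
  drop -1 from [-1, 3] -> [3]
  satisfied 1 clause(s); 1 remain; assigned so far: [1, 4]
unit clause [3] forces x3=T; simplify:
  satisfied 1 clause(s); 0 remain; assigned so far: [1, 3, 4]

Answer: 0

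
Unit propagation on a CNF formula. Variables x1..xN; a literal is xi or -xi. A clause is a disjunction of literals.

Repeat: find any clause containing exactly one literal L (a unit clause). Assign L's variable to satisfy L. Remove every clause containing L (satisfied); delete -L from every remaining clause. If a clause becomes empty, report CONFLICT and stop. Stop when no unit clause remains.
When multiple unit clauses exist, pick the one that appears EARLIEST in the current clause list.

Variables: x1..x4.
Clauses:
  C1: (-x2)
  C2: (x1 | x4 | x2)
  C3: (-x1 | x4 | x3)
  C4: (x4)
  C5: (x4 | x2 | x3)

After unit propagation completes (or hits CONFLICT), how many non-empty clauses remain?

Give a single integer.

Answer: 0

Derivation:
unit clause [-2] forces x2=F; simplify:
  drop 2 from [1, 4, 2] -> [1, 4]
  drop 2 from [4, 2, 3] -> [4, 3]
  satisfied 1 clause(s); 4 remain; assigned so far: [2]
unit clause [4] forces x4=T; simplify:
  satisfied 4 clause(s); 0 remain; assigned so far: [2, 4]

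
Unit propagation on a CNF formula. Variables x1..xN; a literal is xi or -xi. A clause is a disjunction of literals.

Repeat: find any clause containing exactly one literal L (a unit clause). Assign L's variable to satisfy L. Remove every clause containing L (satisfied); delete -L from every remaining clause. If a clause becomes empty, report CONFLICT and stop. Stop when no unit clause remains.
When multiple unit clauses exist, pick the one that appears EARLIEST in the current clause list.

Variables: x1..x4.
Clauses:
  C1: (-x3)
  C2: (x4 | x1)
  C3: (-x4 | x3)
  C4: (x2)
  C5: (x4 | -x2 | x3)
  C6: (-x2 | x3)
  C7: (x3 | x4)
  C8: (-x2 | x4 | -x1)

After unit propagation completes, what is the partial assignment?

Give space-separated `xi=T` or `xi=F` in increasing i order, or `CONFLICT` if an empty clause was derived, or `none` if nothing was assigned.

Answer: CONFLICT

Derivation:
unit clause [-3] forces x3=F; simplify:
  drop 3 from [-4, 3] -> [-4]
  drop 3 from [4, -2, 3] -> [4, -2]
  drop 3 from [-2, 3] -> [-2]
  drop 3 from [3, 4] -> [4]
  satisfied 1 clause(s); 7 remain; assigned so far: [3]
unit clause [-4] forces x4=F; simplify:
  drop 4 from [4, 1] -> [1]
  drop 4 from [4, -2] -> [-2]
  drop 4 from [4] -> [] (empty!)
  drop 4 from [-2, 4, -1] -> [-2, -1]
  satisfied 1 clause(s); 6 remain; assigned so far: [3, 4]
CONFLICT (empty clause)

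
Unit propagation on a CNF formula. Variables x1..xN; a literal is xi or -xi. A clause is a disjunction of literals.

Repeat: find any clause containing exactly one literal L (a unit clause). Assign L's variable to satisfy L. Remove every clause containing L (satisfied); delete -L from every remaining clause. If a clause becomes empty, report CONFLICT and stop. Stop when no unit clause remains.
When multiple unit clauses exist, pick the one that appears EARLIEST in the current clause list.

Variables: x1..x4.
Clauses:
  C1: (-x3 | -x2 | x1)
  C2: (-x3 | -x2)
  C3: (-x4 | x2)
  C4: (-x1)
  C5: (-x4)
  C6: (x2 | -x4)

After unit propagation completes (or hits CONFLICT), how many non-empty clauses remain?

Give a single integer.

unit clause [-1] forces x1=F; simplify:
  drop 1 from [-3, -2, 1] -> [-3, -2]
  satisfied 1 clause(s); 5 remain; assigned so far: [1]
unit clause [-4] forces x4=F; simplify:
  satisfied 3 clause(s); 2 remain; assigned so far: [1, 4]

Answer: 2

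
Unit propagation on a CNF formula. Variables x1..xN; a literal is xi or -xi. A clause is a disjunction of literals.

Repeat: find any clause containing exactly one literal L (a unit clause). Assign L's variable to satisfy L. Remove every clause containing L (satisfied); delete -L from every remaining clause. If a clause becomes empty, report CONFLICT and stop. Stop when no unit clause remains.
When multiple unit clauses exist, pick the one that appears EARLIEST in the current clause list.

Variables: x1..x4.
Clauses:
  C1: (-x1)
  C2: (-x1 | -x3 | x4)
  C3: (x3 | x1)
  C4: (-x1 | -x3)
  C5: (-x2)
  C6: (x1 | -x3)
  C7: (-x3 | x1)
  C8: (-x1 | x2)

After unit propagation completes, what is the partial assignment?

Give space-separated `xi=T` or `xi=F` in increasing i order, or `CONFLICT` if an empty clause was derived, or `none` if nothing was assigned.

Answer: CONFLICT

Derivation:
unit clause [-1] forces x1=F; simplify:
  drop 1 from [3, 1] -> [3]
  drop 1 from [1, -3] -> [-3]
  drop 1 from [-3, 1] -> [-3]
  satisfied 4 clause(s); 4 remain; assigned so far: [1]
unit clause [3] forces x3=T; simplify:
  drop -3 from [-3] -> [] (empty!)
  drop -3 from [-3] -> [] (empty!)
  satisfied 1 clause(s); 3 remain; assigned so far: [1, 3]
CONFLICT (empty clause)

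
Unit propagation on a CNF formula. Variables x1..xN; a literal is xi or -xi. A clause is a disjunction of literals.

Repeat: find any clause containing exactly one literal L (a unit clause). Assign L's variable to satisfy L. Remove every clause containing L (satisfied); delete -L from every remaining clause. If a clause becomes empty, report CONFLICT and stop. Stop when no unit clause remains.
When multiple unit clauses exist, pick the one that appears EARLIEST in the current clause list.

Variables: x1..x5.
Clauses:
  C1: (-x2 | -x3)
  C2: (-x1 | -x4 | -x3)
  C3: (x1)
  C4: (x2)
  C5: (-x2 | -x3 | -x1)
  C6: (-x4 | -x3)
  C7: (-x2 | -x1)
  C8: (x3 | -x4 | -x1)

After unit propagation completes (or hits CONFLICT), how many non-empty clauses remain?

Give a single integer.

unit clause [1] forces x1=T; simplify:
  drop -1 from [-1, -4, -3] -> [-4, -3]
  drop -1 from [-2, -3, -1] -> [-2, -3]
  drop -1 from [-2, -1] -> [-2]
  drop -1 from [3, -4, -1] -> [3, -4]
  satisfied 1 clause(s); 7 remain; assigned so far: [1]
unit clause [2] forces x2=T; simplify:
  drop -2 from [-2, -3] -> [-3]
  drop -2 from [-2, -3] -> [-3]
  drop -2 from [-2] -> [] (empty!)
  satisfied 1 clause(s); 6 remain; assigned so far: [1, 2]
CONFLICT (empty clause)

Answer: 5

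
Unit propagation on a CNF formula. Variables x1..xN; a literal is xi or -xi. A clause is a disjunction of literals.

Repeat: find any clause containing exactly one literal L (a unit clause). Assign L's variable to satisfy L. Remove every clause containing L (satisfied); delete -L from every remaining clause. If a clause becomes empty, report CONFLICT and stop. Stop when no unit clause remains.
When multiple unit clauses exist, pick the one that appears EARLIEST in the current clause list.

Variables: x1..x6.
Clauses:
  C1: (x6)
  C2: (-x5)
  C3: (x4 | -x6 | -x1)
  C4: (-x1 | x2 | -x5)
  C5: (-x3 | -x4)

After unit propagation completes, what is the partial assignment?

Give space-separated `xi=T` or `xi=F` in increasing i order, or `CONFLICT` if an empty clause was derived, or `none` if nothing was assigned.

unit clause [6] forces x6=T; simplify:
  drop -6 from [4, -6, -1] -> [4, -1]
  satisfied 1 clause(s); 4 remain; assigned so far: [6]
unit clause [-5] forces x5=F; simplify:
  satisfied 2 clause(s); 2 remain; assigned so far: [5, 6]

Answer: x5=F x6=T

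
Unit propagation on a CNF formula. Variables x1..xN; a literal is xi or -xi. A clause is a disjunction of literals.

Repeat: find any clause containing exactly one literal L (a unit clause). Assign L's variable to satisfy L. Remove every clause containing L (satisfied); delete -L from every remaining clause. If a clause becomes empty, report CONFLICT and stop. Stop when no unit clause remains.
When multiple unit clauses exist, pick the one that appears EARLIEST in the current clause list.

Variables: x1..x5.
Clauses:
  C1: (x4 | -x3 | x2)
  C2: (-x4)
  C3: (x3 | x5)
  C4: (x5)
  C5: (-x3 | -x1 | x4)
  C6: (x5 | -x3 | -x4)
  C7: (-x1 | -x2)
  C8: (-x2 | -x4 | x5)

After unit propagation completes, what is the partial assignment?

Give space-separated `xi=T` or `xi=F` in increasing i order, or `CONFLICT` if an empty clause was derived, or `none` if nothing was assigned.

unit clause [-4] forces x4=F; simplify:
  drop 4 from [4, -3, 2] -> [-3, 2]
  drop 4 from [-3, -1, 4] -> [-3, -1]
  satisfied 3 clause(s); 5 remain; assigned so far: [4]
unit clause [5] forces x5=T; simplify:
  satisfied 2 clause(s); 3 remain; assigned so far: [4, 5]

Answer: x4=F x5=T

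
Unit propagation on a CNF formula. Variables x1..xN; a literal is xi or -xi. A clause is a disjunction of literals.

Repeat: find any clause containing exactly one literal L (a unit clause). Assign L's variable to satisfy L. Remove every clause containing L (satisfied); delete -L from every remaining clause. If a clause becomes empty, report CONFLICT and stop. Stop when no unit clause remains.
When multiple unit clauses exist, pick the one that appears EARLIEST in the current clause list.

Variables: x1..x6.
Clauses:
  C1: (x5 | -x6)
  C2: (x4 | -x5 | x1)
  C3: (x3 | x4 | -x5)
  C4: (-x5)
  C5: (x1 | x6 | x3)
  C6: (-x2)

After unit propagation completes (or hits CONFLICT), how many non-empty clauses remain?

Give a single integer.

unit clause [-5] forces x5=F; simplify:
  drop 5 from [5, -6] -> [-6]
  satisfied 3 clause(s); 3 remain; assigned so far: [5]
unit clause [-6] forces x6=F; simplify:
  drop 6 from [1, 6, 3] -> [1, 3]
  satisfied 1 clause(s); 2 remain; assigned so far: [5, 6]
unit clause [-2] forces x2=F; simplify:
  satisfied 1 clause(s); 1 remain; assigned so far: [2, 5, 6]

Answer: 1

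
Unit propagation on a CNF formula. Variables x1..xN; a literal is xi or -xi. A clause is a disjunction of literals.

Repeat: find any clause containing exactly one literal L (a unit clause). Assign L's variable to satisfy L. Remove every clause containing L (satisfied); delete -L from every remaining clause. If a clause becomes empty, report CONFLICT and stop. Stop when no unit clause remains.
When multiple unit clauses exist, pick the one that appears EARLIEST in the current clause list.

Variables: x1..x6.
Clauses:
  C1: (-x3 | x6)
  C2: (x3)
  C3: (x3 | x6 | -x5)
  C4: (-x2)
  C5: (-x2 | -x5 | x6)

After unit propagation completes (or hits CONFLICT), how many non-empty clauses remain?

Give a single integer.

Answer: 0

Derivation:
unit clause [3] forces x3=T; simplify:
  drop -3 from [-3, 6] -> [6]
  satisfied 2 clause(s); 3 remain; assigned so far: [3]
unit clause [6] forces x6=T; simplify:
  satisfied 2 clause(s); 1 remain; assigned so far: [3, 6]
unit clause [-2] forces x2=F; simplify:
  satisfied 1 clause(s); 0 remain; assigned so far: [2, 3, 6]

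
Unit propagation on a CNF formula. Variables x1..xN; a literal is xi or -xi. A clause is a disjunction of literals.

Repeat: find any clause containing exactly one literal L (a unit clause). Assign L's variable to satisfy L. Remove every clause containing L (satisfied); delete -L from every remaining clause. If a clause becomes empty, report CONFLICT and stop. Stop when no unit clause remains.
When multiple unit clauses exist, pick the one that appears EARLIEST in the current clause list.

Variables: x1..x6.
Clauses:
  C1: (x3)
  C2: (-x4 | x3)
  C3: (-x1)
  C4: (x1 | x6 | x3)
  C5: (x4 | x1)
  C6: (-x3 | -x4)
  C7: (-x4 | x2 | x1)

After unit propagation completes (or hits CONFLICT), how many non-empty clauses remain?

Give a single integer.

Answer: 1

Derivation:
unit clause [3] forces x3=T; simplify:
  drop -3 from [-3, -4] -> [-4]
  satisfied 3 clause(s); 4 remain; assigned so far: [3]
unit clause [-1] forces x1=F; simplify:
  drop 1 from [4, 1] -> [4]
  drop 1 from [-4, 2, 1] -> [-4, 2]
  satisfied 1 clause(s); 3 remain; assigned so far: [1, 3]
unit clause [4] forces x4=T; simplify:
  drop -4 from [-4] -> [] (empty!)
  drop -4 from [-4, 2] -> [2]
  satisfied 1 clause(s); 2 remain; assigned so far: [1, 3, 4]
CONFLICT (empty clause)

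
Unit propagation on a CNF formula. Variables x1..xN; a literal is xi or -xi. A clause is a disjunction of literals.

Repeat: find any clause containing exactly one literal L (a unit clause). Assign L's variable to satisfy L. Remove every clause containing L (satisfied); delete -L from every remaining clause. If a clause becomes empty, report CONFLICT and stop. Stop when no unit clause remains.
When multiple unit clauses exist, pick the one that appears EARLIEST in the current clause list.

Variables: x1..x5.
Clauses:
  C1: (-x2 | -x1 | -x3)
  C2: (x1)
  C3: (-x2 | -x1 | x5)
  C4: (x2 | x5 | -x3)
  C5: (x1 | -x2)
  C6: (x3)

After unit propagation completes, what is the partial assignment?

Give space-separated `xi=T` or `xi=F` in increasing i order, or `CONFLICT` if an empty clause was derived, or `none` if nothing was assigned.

Answer: x1=T x2=F x3=T x5=T

Derivation:
unit clause [1] forces x1=T; simplify:
  drop -1 from [-2, -1, -3] -> [-2, -3]
  drop -1 from [-2, -1, 5] -> [-2, 5]
  satisfied 2 clause(s); 4 remain; assigned so far: [1]
unit clause [3] forces x3=T; simplify:
  drop -3 from [-2, -3] -> [-2]
  drop -3 from [2, 5, -3] -> [2, 5]
  satisfied 1 clause(s); 3 remain; assigned so far: [1, 3]
unit clause [-2] forces x2=F; simplify:
  drop 2 from [2, 5] -> [5]
  satisfied 2 clause(s); 1 remain; assigned so far: [1, 2, 3]
unit clause [5] forces x5=T; simplify:
  satisfied 1 clause(s); 0 remain; assigned so far: [1, 2, 3, 5]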